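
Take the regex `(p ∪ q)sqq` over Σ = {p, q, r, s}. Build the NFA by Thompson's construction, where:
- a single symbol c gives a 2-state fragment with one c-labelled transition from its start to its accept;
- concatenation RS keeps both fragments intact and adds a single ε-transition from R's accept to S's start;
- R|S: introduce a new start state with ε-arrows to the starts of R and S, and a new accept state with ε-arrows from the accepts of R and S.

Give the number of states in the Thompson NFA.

Bottom-up over the parse tree:
Each of the 5 symbol leaves contributes a 2-state fragment.
  p ∪ q : 6 states
  (p ∪ q)sqq : 12 states

12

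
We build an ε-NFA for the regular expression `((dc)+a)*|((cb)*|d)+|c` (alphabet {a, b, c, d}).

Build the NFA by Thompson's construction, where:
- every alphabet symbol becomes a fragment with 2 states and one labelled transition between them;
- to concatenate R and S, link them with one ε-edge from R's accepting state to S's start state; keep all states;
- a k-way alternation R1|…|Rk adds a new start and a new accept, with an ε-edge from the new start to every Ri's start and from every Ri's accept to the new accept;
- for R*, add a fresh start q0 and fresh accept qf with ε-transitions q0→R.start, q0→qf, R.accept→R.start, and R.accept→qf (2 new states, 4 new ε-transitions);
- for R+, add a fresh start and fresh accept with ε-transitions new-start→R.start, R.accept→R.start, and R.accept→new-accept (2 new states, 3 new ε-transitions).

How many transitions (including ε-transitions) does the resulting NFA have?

Per subexpression:
Each of the 7 symbol leaves contributes 1 transition (1 symbol, 0 ε).
  dc : 3 transitions (2 symbol, 1 ε)
  (dc)+ : 6 transitions (2 symbol, 4 ε)
  (dc)+a : 8 transitions (3 symbol, 5 ε)
  ((dc)+a)* : 12 transitions (3 symbol, 9 ε)
  cb : 3 transitions (2 symbol, 1 ε)
  (cb)* : 7 transitions (2 symbol, 5 ε)
  (cb)*|d : 12 transitions (3 symbol, 9 ε)
  ((cb)*|d)+ : 15 transitions (3 symbol, 12 ε)
  ((dc)+a)*|((cb)*|d)+|c : 34 transitions (7 symbol, 27 ε)

34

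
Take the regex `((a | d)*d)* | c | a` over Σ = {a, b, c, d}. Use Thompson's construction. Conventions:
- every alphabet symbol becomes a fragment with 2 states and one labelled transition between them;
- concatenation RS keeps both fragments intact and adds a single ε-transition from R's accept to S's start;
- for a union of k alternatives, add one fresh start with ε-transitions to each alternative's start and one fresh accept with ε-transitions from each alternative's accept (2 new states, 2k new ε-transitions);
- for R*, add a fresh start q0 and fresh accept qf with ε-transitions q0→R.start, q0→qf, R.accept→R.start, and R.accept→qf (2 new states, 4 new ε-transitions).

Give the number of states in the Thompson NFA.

18

Per subexpression:
Each of the 5 symbol leaves contributes a 2-state fragment.
  a | d — 6 states
  (a | d)* — 8 states
  (a | d)*d — 10 states
  ((a | d)*d)* — 12 states
  ((a | d)*d)* | c | a — 18 states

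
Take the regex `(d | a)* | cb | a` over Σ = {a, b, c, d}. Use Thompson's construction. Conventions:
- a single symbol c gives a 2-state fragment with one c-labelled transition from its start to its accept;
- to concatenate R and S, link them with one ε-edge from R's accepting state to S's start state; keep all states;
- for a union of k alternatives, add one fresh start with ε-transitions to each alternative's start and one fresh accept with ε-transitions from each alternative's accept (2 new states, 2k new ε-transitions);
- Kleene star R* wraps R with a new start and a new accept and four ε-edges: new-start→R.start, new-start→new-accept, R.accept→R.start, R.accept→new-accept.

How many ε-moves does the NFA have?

15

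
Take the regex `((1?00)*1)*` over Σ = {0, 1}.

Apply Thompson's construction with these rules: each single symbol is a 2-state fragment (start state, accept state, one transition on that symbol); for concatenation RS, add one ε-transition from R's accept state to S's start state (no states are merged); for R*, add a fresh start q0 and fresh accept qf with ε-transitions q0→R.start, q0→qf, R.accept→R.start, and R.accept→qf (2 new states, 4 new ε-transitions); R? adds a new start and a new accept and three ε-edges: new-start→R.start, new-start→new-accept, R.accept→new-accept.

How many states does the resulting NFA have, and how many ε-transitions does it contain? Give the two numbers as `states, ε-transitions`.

Recursing over subexpressions:
Each of the 4 symbol leaves contributes 2 states and 0 ε-transitions.
  1? : 4 states, 3 ε-transitions
  1?00 : 8 states, 5 ε-transitions
  (1?00)* : 10 states, 9 ε-transitions
  (1?00)*1 : 12 states, 10 ε-transitions
  ((1?00)*1)* : 14 states, 14 ε-transitions

14, 14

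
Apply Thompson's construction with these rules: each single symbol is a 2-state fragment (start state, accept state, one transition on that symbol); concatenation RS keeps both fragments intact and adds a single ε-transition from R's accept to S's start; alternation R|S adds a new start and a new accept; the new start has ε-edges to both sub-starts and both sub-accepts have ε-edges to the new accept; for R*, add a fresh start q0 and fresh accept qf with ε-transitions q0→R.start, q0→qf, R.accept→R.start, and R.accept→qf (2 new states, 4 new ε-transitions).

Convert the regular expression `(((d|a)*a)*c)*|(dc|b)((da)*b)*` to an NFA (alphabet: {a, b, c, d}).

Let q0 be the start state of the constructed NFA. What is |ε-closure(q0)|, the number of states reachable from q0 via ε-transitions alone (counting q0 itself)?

Compute the ε-closure size of each fragment's start state recursively; a symbol fragment's start has no outgoing ε-edge, so its closure is just itself (size 1).
  d|a → C = 1 + 1 + 1 = 3 (the new accept is not ε-reachable since no branch accepts ε)
  (d|a)* → C = 1 (new start) + 3 (body) + 1 (new accept) = 5
  (d|a)*a → the left operand accepts ε, so the closure extends into the next operand (via the concat ε-link); C = 5 + 1 = 6
  ((d|a)*a)* → new start has ε-edges to the inner start and to the new accept, so C = 2 + 6 = 8
  ((d|a)*a)*c → C = 8 + 1 = 9 (closure spills across the concat boundary because the left factor accepts ε)
  (((d|a)*a)*c)* → the star's fresh start ε-reaches both the body's start and the fresh accept: C = 2 + 9 = 11
  dc → C equals the left operand's closure size = 1 (its accept is not ε-reachable, so the closure stops there)
  dc|b → new start ε-reaches every alternative's start; none of them accept ε, so the new accept is not reached: C = 1 + 1 + 1 = 3
  da → same as the first factor's closure: C = 1
  (da)* → new start has ε-edges to the inner start and to the new accept, so C = 2 + 1 = 3
  (da)*b → C = 3 + 1 = 4 (closure spills across the concat boundary because the left factor accepts ε)
  ((da)*b)* → C = 1 (new start) + 4 (body) + 1 (new accept) = 6
  (dc|b)((da)*b)* → C equals the left operand's closure size = 3 (its accept is not ε-reachable, so the closure stops there)
  (((d|a)*a)*c)*|(dc|b)((da)*b)* → new start ε-reaches every alternative's start; at least one alternative accepts ε, so the union's new accept is reached too: C = 1 + 11 + 3 + 1 = 16

16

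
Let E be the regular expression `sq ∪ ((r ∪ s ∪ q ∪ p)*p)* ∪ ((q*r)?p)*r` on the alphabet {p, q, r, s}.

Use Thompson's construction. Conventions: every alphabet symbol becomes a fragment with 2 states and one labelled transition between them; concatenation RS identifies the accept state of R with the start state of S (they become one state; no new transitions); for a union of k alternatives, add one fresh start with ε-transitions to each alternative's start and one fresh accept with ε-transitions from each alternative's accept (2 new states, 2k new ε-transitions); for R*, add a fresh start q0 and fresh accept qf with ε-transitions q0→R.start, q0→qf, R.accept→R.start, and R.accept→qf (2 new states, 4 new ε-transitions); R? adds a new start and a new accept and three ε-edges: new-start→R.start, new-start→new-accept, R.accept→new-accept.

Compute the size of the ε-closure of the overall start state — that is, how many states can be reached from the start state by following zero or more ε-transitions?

19

Let C(F) = |ε-closure(F.start)| within fragment F, and note whether F accepts ε. Symbol fragments have C = 1 and do not accept ε. Then:
  sq — same as the first factor's closure: C = 1
  r ∪ s ∪ q ∪ p — C = 1 + 1 + 1 + 1 + 1 = 5 (the new accept is not ε-reachable since no branch accepts ε)
  (r ∪ s ∪ q ∪ p)* — the star's fresh start ε-reaches both the body's start and the fresh accept: C = 2 + 5 = 7
  (r ∪ s ∪ q ∪ p)*p — C = 7 + (1−1) = 7 (closure spills across the concat boundary because the left factor accepts ε)
  ((r ∪ s ∪ q ∪ p)*p)* — new start has ε-edges to the inner start and to the new accept, so C = 2 + 7 = 9
  q* — C = 1 (new start) + 1 (body) + 1 (new accept) = 3
  q*r — C = 3 + (1−1) = 3 (closure spills across the concat boundary because the left factor accepts ε)
  (q*r)? — C = 1 (new start) + 3 (body) + 1 (new accept, via ε) = 5
  (q*r)?p — the left operand accepts ε, so the closure extends into the next operand (the shared merged state is already counted); C = 5 + (1−1) = 5
  ((q*r)?p)* — new start has ε-edges to the inner start and to the new accept, so C = 2 + 5 = 7
  ((q*r)?p)*r — C = 7 + (1−1) = 7 (closure spills across the concat boundary because the left factor accepts ε)
  sq ∪ ((r ∪ s ∪ q ∪ p)*p)* ∪ ((q*r)?p)*r — new start ε-reaches every alternative's start; at least one alternative accepts ε, so the union's new accept is reached too: C = 1 + 1 + 9 + 7 + 1 = 19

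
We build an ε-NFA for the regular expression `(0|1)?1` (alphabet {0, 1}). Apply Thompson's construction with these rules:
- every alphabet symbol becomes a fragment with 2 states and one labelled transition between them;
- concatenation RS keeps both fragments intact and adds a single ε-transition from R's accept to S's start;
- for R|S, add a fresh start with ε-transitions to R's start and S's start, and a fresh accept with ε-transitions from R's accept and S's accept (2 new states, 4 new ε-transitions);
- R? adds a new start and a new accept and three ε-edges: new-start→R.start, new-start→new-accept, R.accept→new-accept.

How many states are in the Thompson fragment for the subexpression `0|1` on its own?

6

Fragment for `0|1`:
Each of the 2 symbol leaves contributes a 2-state fragment.
  0|1 → 6 states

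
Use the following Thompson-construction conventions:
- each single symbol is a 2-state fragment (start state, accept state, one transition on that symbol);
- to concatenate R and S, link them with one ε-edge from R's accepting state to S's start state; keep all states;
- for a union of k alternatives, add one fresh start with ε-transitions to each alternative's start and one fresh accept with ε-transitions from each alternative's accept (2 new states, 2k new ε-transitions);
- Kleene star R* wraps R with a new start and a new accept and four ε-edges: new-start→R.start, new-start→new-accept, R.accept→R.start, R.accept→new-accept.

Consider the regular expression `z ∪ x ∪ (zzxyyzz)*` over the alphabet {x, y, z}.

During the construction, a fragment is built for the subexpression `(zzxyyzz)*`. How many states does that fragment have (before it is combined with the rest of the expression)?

16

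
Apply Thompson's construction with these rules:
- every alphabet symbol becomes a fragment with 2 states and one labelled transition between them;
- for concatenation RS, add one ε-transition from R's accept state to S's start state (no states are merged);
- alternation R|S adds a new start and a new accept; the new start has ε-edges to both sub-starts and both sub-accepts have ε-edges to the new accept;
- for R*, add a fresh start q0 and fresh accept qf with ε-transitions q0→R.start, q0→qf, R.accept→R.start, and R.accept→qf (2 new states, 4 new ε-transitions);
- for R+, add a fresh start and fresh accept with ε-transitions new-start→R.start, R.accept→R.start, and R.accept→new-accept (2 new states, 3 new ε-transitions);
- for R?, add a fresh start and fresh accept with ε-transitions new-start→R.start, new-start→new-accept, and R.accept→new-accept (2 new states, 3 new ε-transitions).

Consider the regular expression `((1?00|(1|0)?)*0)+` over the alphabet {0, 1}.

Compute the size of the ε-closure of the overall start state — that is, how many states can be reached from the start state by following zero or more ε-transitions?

15

Let C(F) = |ε-closure(F.start)| within fragment F, and note whether F accepts ε. Symbol fragments have C = 1 and do not accept ε. Then:
  1? — |ε-closure| = 1 (new start) + 1 (body) + 1 (new accept, via ε) = 3
  1?00 — |ε-closure| = 3 + 1 = 4 (closure spills across the concat boundary because the left factor accepts ε)
  1|0 — new start ε-reaches every alternative's start; none of them accept ε, so the new accept is not reached: |ε-closure| = 1 + 1 + 1 = 3
  (1|0)? — new start has ε-edges to the inner start and to the new accept, so |ε-closure| = 2 + 3 = 5
  1?00|(1|0)? — new start ε-reaches every alternative's start; at least one alternative accepts ε, so the union's new accept is reached too: |ε-closure| = 1 + 4 + 5 + 1 = 11
  (1?00|(1|0)?)* — the star's fresh start ε-reaches both the body's start and the fresh accept: |ε-closure| = 2 + 11 = 13
  (1?00|(1|0)?)*0 — |ε-closure| = 13 + 1 = 14 (closure spills across the concat boundary because the left factor accepts ε)
  ((1?00|(1|0)?)*0)+ — new start ε-reaches only the body's start; the new accept needs a symbol first: |ε-closure| = 1 + 14 = 15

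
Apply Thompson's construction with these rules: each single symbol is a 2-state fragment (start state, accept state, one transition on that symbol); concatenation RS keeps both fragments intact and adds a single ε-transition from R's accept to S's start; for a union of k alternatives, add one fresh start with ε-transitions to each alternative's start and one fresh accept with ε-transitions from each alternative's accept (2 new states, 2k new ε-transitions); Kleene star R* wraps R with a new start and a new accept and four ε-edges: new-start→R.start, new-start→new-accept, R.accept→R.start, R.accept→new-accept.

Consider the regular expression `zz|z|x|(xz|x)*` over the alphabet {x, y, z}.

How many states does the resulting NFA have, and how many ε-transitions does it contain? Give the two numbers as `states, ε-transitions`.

20, 18

Recursing over subexpressions:
Each of the 7 symbol leaves contributes 2 states and 0 ε-transitions.
  zz : 4 states, 1 ε-transition
  xz : 4 states, 1 ε-transition
  xz|x : 8 states, 5 ε-transitions
  (xz|x)* : 10 states, 9 ε-transitions
  zz|z|x|(xz|x)* : 20 states, 18 ε-transitions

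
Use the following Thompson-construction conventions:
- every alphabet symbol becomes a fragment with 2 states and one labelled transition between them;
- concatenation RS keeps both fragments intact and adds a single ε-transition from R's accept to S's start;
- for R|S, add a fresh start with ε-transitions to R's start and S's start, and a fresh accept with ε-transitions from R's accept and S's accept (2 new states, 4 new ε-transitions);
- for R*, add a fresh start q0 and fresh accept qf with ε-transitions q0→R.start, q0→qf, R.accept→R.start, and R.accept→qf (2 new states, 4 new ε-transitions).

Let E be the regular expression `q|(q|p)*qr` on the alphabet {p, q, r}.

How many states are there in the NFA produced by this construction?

16

By structural recursion:
Each of the 5 symbol leaves contributes a 2-state fragment.
  q|p : 6 states
  (q|p)* : 8 states
  (q|p)*qr : 12 states
  q|(q|p)*qr : 16 states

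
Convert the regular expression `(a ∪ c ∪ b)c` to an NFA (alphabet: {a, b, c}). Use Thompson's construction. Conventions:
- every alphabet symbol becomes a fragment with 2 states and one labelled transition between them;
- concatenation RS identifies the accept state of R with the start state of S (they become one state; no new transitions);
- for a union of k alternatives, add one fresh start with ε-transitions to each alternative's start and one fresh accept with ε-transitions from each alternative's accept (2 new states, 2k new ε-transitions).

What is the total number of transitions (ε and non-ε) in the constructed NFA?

10

Recursing over subexpressions:
Each of the 4 symbol leaves contributes 1 transition (1 symbol, 0 ε).
  a ∪ c ∪ b = 9 transitions (3 symbol, 6 ε)
  (a ∪ c ∪ b)c = 10 transitions (4 symbol, 6 ε)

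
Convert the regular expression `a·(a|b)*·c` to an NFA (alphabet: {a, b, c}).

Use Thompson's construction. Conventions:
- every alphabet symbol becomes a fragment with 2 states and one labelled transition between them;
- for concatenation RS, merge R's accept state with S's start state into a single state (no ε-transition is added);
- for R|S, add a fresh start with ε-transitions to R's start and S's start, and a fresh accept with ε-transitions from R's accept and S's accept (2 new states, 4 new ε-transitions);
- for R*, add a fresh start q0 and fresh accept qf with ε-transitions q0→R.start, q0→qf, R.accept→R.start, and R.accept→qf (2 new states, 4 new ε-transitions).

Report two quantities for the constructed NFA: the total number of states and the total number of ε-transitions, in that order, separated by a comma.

By structural recursion:
Each of the 4 symbol leaves contributes 2 states and 0 ε-transitions.
  a|b — 6 states, 4 ε-transitions
  (a|b)* — 8 states, 8 ε-transitions
  a·(a|b)*·c — 10 states, 8 ε-transitions

10, 8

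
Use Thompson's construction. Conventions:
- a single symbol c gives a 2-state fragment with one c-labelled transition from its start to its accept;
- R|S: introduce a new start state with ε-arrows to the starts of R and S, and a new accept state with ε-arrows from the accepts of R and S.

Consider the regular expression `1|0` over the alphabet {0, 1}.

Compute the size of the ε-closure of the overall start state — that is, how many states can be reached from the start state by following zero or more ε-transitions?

3

Compute the ε-closure size of each fragment's start state recursively; a symbol fragment's start has no outgoing ε-edge, so its closure is just itself (size 1).
  1|0 : C = 1 + 1 + 1 = 3 (the new accept is not ε-reachable since no branch accepts ε)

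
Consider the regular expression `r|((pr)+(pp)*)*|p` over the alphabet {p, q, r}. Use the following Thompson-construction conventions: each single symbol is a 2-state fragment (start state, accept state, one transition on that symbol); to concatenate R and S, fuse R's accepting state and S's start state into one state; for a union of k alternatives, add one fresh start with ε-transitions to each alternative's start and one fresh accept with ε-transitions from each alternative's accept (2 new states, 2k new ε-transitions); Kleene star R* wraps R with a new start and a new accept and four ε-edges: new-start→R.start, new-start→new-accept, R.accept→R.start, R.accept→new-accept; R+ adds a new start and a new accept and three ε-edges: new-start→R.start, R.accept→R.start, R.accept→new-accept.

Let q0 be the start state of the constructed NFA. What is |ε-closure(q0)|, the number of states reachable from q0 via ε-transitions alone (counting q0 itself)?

Work bottom-up. For each fragment F, track |ε-closure(F.start)| and whether F's accept lies in that closure (i.e. whether F accepts ε). A single-symbol fragment has closure size 1 and does not accept ε.
  pr : same as the first factor's closure: C = 1
  (pr)+ : C = 1 + 1 = 2 (the body doesn't accept ε, so the new accept is not reached)
  pp : C equals the left operand's closure size = 1 (its accept is not ε-reachable, so the closure stops there)
  (pp)* : the star's fresh start ε-reaches both the body's start and the fresh accept: C = 2 + 1 = 3
  (pr)+(pp)* : same as the first factor's closure: C = 2
  ((pr)+(pp)*)* : the star's fresh start ε-reaches both the body's start and the fresh accept: C = 2 + 2 = 4
  r|((pr)+(pp)*)*|p : C = 1 (new start) + (1 + 4 + 1) + 1 (new accept, since some branch ε-reaches its own accept) = 8

8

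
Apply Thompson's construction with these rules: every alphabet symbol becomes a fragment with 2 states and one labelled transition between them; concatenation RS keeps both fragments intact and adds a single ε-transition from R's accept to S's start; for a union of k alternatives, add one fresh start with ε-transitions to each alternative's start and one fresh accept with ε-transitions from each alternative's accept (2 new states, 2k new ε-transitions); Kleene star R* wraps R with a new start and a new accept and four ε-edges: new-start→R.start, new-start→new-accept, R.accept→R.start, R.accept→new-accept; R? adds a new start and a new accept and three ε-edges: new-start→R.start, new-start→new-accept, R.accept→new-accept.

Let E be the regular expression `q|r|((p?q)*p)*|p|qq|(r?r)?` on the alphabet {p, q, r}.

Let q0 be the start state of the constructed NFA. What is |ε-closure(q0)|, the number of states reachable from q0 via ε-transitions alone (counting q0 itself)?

Compute the ε-closure size of each fragment's start state recursively; a symbol fragment's start has no outgoing ε-edge, so its closure is just itself (size 1).
  p? — |ε-closure| = 1 (new start) + 1 (body) + 1 (new accept, via ε) = 3
  p?q — |ε-closure| = 3 + 1 = 4 (closure spills across the concat boundary because the left factor accepts ε)
  (p?q)* — new start has ε-edges to the inner start and to the new accept, so |ε-closure| = 2 + 4 = 6
  (p?q)*p — the left operand accepts ε, so the closure extends into the next operand (via the concat ε-link); |ε-closure| = 6 + 1 = 7
  ((p?q)*p)* — the star's fresh start ε-reaches both the body's start and the fresh accept: |ε-closure| = 2 + 7 = 9
  qq — |ε-closure| equals the left operand's closure size = 1 (its accept is not ε-reachable, so the closure stops there)
  r? — |ε-closure| = 1 (new start) + 1 (body) + 1 (new accept, via ε) = 3
  r?r — |ε-closure| = 3 + 1 = 4 (closure spills across the concat boundary because the left factor accepts ε)
  (r?r)? — |ε-closure| = 1 (new start) + 4 (body) + 1 (new accept, via ε) = 6
  q|r|((p?q)*p)*|p|qq|(r?r)? — new start ε-reaches every alternative's start; at least one alternative accepts ε, so the union's new accept is reached too: |ε-closure| = 1 + 1 + 1 + 9 + 1 + 1 + 6 + 1 = 21

21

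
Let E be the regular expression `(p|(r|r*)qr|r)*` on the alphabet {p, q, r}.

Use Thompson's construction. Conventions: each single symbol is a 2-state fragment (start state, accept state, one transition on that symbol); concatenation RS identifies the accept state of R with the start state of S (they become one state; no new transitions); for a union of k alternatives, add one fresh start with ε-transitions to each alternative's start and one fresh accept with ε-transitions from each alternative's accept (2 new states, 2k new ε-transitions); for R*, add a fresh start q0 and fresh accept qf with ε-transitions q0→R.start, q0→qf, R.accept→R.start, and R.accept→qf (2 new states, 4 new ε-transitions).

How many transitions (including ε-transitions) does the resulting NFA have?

24

By structural recursion:
Each of the 6 symbol leaves contributes 1 transition (1 symbol, 0 ε).
  r* = 5 transitions (1 symbol, 4 ε)
  r|r* = 10 transitions (2 symbol, 8 ε)
  (r|r*)qr = 12 transitions (4 symbol, 8 ε)
  p|(r|r*)qr|r = 20 transitions (6 symbol, 14 ε)
  (p|(r|r*)qr|r)* = 24 transitions (6 symbol, 18 ε)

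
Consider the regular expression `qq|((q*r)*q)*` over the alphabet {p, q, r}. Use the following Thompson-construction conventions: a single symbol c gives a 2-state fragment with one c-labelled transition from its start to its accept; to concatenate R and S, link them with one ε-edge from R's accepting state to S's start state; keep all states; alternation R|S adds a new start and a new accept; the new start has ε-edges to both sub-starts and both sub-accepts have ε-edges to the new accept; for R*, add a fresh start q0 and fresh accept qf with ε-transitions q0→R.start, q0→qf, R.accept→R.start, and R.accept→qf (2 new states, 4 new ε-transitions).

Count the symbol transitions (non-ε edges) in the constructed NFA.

5

By structural recursion:
Each of the 5 symbol leaves contributes exactly 1 symbol transition.
  qq — 2 symbol transitions
  q* — 1 symbol transition
  q*r — 2 symbol transitions
  (q*r)* — 2 symbol transitions
  (q*r)*q — 3 symbol transitions
  ((q*r)*q)* — 3 symbol transitions
  qq|((q*r)*q)* — 5 symbol transitions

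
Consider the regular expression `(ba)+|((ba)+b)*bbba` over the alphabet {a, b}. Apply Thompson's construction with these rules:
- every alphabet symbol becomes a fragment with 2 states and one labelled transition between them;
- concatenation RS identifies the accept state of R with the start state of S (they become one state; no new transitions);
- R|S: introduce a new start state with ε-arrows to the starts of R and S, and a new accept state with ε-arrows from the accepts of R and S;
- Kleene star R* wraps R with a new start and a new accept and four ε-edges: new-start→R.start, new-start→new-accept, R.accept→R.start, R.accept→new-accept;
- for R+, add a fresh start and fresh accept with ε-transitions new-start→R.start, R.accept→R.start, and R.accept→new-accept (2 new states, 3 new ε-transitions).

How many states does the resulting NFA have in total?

By structural recursion:
Each of the 9 symbol leaves contributes a 2-state fragment.
  ba = 3 states
  (ba)+ = 5 states
  ba = 3 states
  (ba)+ = 5 states
  (ba)+b = 6 states
  ((ba)+b)* = 8 states
  ((ba)+b)*bbba = 12 states
  (ba)+|((ba)+b)*bbba = 19 states

19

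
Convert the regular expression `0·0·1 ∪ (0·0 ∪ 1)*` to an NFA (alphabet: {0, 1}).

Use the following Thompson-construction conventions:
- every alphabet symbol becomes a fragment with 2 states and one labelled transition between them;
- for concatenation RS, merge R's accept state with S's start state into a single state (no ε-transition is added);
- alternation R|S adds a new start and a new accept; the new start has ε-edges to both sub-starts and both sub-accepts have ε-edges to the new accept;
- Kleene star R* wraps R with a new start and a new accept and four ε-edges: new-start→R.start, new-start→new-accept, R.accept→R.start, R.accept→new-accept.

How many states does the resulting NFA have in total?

15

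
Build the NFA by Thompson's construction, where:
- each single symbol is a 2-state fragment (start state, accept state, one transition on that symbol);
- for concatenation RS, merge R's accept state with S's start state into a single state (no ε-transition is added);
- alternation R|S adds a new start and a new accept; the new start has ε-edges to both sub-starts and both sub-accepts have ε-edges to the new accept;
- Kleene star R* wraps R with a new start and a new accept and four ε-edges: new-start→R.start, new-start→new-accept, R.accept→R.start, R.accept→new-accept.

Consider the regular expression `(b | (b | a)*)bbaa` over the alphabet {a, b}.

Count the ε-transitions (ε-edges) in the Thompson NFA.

Building bottom-up:
Each of the 7 symbol leaves contributes 0 ε-transitions.
  b | a — 4 ε-transitions
  (b | a)* — 8 ε-transitions
  b | (b | a)* — 12 ε-transitions
  (b | (b | a)*)bbaa — 12 ε-transitions

12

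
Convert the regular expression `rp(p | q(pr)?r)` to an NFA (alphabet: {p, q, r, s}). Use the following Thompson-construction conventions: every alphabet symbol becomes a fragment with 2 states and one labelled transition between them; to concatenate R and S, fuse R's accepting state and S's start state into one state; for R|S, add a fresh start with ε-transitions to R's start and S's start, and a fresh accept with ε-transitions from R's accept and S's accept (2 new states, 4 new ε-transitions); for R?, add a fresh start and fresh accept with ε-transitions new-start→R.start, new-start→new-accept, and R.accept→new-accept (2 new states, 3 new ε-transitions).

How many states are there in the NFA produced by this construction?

13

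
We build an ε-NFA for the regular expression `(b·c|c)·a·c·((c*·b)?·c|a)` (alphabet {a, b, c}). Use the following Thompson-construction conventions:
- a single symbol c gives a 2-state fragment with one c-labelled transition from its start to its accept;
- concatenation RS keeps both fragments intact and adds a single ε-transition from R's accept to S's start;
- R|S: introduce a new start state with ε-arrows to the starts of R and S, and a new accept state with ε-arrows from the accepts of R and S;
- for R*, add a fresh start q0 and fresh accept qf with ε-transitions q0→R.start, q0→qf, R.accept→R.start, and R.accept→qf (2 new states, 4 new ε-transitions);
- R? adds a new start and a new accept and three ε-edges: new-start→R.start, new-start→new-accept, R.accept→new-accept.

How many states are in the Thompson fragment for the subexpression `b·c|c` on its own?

Fragment for `b·c|c`:
Each of the 3 symbol leaves contributes a 2-state fragment.
  b·c → 4 states
  b·c|c → 8 states

8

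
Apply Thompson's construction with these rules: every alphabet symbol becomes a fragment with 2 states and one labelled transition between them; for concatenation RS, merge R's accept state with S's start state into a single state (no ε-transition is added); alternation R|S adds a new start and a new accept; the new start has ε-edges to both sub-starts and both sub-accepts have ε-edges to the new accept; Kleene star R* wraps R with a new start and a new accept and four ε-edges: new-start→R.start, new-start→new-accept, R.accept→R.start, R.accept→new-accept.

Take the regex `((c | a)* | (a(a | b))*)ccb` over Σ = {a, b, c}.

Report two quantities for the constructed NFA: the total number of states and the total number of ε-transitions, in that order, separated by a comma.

Recursing over subexpressions:
Each of the 8 symbol leaves contributes 2 states and 0 ε-transitions.
  c | a = 6 states, 4 ε-transitions
  (c | a)* = 8 states, 8 ε-transitions
  a | b = 6 states, 4 ε-transitions
  a(a | b) = 7 states, 4 ε-transitions
  (a(a | b))* = 9 states, 8 ε-transitions
  (c | a)* | (a(a | b))* = 19 states, 20 ε-transitions
  ((c | a)* | (a(a | b))*)ccb = 22 states, 20 ε-transitions

22, 20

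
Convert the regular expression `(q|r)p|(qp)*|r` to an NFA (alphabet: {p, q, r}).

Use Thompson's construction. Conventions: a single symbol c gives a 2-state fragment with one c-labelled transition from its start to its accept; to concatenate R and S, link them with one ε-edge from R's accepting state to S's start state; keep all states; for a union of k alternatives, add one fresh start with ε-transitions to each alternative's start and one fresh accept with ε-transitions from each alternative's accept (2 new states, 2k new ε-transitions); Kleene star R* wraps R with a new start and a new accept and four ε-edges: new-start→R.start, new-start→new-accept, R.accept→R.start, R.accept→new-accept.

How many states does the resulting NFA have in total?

18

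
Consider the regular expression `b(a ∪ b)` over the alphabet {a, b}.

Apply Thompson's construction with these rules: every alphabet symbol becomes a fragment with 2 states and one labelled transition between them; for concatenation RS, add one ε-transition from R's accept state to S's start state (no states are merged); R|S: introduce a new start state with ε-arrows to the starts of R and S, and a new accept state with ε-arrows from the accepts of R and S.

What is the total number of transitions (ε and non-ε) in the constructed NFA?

Bottom-up over the parse tree:
Each of the 3 symbol leaves contributes 1 transition (1 symbol, 0 ε).
  a ∪ b : 6 transitions (2 symbol, 4 ε)
  b(a ∪ b) : 8 transitions (3 symbol, 5 ε)

8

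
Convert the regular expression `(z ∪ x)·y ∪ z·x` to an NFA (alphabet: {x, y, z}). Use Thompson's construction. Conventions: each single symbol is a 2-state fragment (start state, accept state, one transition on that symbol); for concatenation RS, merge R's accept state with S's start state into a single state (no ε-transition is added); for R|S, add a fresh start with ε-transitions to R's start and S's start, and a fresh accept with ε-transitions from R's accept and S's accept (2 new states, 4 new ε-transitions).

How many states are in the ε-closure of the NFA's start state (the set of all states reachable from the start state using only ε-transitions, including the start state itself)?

5

Compute the ε-closure size of each fragment's start state recursively; a symbol fragment's start has no outgoing ε-edge, so its closure is just itself (size 1).
  z ∪ x → new start ε-reaches every alternative's start; none of them accept ε, so the new accept is not reached: |ε-closure| = 1 + 1 + 1 = 3
  (z ∪ x)·y → same as the first factor's closure: |ε-closure| = 3
  z·x → |ε-closure| equals the left operand's closure size = 1 (its accept is not ε-reachable, so the closure stops there)
  (z ∪ x)·y ∪ z·x → |ε-closure| = 1 + 3 + 1 = 5 (the new accept is not ε-reachable since no branch accepts ε)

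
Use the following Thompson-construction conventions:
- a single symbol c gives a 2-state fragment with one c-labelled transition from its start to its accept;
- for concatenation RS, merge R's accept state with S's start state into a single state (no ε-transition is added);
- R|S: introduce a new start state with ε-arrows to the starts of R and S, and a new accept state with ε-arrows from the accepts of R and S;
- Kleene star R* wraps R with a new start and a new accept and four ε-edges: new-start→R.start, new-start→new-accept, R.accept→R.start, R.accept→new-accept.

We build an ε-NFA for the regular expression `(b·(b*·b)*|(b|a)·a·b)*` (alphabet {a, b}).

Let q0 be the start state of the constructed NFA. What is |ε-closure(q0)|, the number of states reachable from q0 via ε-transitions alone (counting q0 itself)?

7

Let C(F) = |ε-closure(F.start)| within fragment F, and note whether F accepts ε. Symbol fragments have C = 1 and do not accept ε. Then:
  b* : the star's fresh start ε-reaches both the body's start and the fresh accept: |closure| = 2 + 1 = 3
  b*·b : |closure| = 3 + (1−1) = 3 (closure spills across the concat boundary because the left factor accepts ε)
  (b*·b)* : |closure| = 1 (new start) + 3 (body) + 1 (new accept) = 5
  b·(b*·b)* : |closure| equals the left operand's closure size = 1 (its accept is not ε-reachable, so the closure stops there)
  b|a : new start ε-reaches every alternative's start; none of them accept ε, so the new accept is not reached: |closure| = 1 + 1 + 1 = 3
  (b|a)·a·b : same as the first factor's closure: |closure| = 3
  b·(b*·b)*|(b|a)·a·b : new start ε-reaches every alternative's start; none of them accept ε, so the new accept is not reached: |closure| = 1 + 1 + 3 = 5
  (b·(b*·b)*|(b|a)·a·b)* : the star's fresh start ε-reaches both the body's start and the fresh accept: |closure| = 2 + 5 = 7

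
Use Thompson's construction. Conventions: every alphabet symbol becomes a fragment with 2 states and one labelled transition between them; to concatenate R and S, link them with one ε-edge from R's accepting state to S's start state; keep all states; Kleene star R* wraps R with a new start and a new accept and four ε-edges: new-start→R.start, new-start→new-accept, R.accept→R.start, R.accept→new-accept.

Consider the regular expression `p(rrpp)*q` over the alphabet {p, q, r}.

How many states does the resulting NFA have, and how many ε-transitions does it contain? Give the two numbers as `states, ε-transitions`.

14, 9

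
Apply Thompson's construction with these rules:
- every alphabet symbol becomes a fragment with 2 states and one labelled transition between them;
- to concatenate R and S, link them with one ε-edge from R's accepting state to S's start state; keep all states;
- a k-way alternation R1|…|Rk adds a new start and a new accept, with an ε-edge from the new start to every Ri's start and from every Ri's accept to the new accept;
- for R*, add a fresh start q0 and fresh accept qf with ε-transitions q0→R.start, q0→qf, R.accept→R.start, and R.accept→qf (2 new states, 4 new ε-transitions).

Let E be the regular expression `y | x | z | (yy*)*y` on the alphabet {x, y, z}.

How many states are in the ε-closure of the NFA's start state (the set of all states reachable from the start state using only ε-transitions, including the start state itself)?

Let C(F) = |ε-closure(F.start)| within fragment F, and note whether F accepts ε. Symbol fragments have C = 1 and do not accept ε. Then:
  y* — the star's fresh start ε-reaches both the body's start and the fresh accept: |ε-closure| = 2 + 1 = 3
  yy* — same as the first factor's closure: |ε-closure| = 1
  (yy*)* — new start has ε-edges to the inner start and to the new accept, so |ε-closure| = 2 + 1 = 3
  (yy*)*y — the left operand accepts ε, so the closure extends into the next operand (via the concat ε-link); |ε-closure| = 3 + 1 = 4
  y | x | z | (yy*)*y — |ε-closure| = 1 + 1 + 1 + 1 + 4 = 8 (the new accept is not ε-reachable since no branch accepts ε)

8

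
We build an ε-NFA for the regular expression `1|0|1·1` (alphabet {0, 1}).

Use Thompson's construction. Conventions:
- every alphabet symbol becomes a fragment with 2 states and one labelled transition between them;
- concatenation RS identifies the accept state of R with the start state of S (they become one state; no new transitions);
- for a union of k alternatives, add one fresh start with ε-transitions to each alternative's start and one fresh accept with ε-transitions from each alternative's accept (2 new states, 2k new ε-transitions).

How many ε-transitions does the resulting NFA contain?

Recursing over subexpressions:
Each of the 4 symbol leaves contributes 0 ε-transitions.
  1·1 : 0 ε-transitions
  1|0|1·1 : 6 ε-transitions

6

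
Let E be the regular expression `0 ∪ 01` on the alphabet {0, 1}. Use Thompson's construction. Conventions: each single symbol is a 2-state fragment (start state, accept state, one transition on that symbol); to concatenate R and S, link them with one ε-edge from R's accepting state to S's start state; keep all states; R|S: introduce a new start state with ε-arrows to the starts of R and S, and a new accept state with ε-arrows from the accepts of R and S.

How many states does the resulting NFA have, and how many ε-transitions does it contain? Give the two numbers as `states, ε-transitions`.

8, 5

By structural recursion:
Each of the 3 symbol leaves contributes 2 states and 0 ε-transitions.
  01 : 4 states, 1 ε-transition
  0 ∪ 01 : 8 states, 5 ε-transitions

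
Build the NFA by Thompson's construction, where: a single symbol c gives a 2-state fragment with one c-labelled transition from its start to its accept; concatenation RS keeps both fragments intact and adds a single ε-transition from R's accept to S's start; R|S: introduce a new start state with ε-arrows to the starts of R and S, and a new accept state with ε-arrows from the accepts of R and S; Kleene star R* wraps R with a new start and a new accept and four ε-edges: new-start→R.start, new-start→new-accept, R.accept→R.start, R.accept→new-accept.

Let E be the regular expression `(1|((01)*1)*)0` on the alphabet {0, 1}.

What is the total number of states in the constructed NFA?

By structural recursion:
Each of the 5 symbol leaves contributes a 2-state fragment.
  01 — 4 states
  (01)* — 6 states
  (01)*1 — 8 states
  ((01)*1)* — 10 states
  1|((01)*1)* — 14 states
  (1|((01)*1)*)0 — 16 states

16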